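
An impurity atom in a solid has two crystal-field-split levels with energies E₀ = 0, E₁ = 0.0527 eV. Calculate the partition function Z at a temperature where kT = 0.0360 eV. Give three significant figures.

Eᵢ/kT = 0, 1.4639.
Z = Σ e^(−Eᵢ/kT) = e^(−0) + e^(−1.4639) = 1.0000 + 0.23133 = 1.2313.

Z = 1.23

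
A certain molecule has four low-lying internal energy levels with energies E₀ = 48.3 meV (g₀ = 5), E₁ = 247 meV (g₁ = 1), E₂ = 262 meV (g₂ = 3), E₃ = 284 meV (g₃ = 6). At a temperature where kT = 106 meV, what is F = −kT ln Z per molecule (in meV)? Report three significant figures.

Eᵢ/kT = 0.45566, 2.3302, 2.4717, 2.6792.
Z = Σ gᵢe^(−Eᵢ/kT) = 5·e^(−0.45566) + 1·e^(−2.3302) + 3·e^(−2.4717) + 6·e^(−2.6792) = 3.1701 + 0.097276 + 0.25332 + 0.41171 = 3.9324.
F = −kT ln Z = −106 × ln(3.9324) = −106 × 1.3692 = -145 meV.

-145 meV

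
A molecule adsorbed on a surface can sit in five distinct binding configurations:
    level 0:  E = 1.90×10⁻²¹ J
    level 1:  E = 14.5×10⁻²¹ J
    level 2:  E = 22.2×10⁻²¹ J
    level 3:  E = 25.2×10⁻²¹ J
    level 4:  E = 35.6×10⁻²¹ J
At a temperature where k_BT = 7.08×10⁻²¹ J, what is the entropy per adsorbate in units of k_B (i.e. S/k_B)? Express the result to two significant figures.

Eᵢ/kT = 0.2684, 2.048, 3.136, 3.559, 5.028.
Z = Σ e^(−Eᵢ/kT) = e^(−0.2684) + e^(−2.048) + e^(−3.136) + e^(−3.559) + e^(−5.028) = 0.7646 + 0.1290 + 0.04346 + 0.02847 + 0.006552 = 0.9721.
⟨E⟩ = Σ EᵢPᵢ = 5.389 ×10⁻²¹ J.
S/k_B = ln Z + ⟨E⟩/kT = ln(0.9721) + 5.389/7.08 = -0.02830 + 0.7612 = 0.73.

0.73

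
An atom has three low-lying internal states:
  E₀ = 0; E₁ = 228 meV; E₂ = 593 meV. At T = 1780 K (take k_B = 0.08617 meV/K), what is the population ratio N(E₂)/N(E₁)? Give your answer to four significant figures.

0.09258

k_BT = 0.08617 × 1780 K = 153.383 meV.
n₂/n₁ = exp[−(E₂−E₁)/kT] = exp(−(365 meV)/(153.383 meV)) = exp(-2.37966) = 0.09258.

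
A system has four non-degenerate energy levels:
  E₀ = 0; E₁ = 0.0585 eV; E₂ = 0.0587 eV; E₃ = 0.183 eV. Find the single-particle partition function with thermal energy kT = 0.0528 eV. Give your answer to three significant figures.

Z = 1.69

Eᵢ/kT = 0, 1.1080, 1.1117, 3.4659.
Z = Σ e^(−Eᵢ/kT) = e^(−0) + e^(−1.1080) + e^(−1.1117) + e^(−3.4659) = 1.0000 + 0.33022 + 0.32900 + 0.031245 = 1.6905.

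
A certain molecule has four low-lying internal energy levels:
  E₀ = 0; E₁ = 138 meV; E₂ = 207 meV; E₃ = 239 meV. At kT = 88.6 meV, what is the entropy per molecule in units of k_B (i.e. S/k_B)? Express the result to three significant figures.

0.853

Eᵢ/kT = 0, 1.5576, 2.3363, 2.6975.
Z = Σ e^(−Eᵢ/kT) = e^(−0) + e^(−1.5576) + e^(−2.3363) + e^(−2.6975) = 1.0000 + 0.21064 + 0.096685 + 0.067374 = 1.3747.
⟨E⟩ = Σ EᵢPᵢ = 47.417 meV.
S/k_B = ln Z + ⟨E⟩/kT = ln(1.3747) + 47.417/88.6 = 0.31824 + 0.53518 = 0.853.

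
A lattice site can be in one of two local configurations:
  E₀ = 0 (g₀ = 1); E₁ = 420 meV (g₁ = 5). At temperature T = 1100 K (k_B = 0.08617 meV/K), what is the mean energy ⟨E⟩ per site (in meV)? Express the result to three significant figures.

k_BT = 0.08617 × 1100 K = 94.787 meV.
Eᵢ/kT = 0, 4.4310.
Z = Σ gᵢe^(−Eᵢ/kT) = 1·e^(−0) + 5·e^(−4.4310) = 1.0000 + 0.059513 = 1.0595.
⟨E⟩ = Σ Eᵢ gᵢe^(−Eᵢ/kT) / Z = (0·1.0000 + 420·0.059513) / 1.0595 = 23.6 meV.

23.6 meV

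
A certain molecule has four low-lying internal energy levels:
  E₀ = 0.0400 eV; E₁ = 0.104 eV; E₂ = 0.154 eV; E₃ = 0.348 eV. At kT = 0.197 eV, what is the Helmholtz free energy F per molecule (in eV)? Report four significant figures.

Eᵢ/kT = 0.203046, 0.527919, 0.781726, 1.76650.
Z = Σ e^(−Eᵢ/kT) = e^(−0.203046) + e^(−0.527919) + e^(−0.781726) + e^(−1.76650) = 0.816241 + 0.589831 + 0.457615 + 0.170930 = 2.03462.
F = −kT ln Z = −0.197 × ln(2.03462) = −0.197 × 0.710309 = -0.1399 eV.

-0.1399 eV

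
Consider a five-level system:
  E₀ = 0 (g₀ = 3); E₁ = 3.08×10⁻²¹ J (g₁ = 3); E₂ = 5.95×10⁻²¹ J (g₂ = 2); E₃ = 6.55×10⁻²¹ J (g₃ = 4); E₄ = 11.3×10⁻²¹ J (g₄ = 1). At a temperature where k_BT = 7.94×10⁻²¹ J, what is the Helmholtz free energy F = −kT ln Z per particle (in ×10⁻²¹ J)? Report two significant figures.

-16 ×10⁻²¹ J

Eᵢ/kT = 0, 0.3879, 0.7494, 0.8249, 1.423.
Z = Σ gᵢe^(−Eᵢ/kT) = 3·e^(−0) + 3·e^(−0.3879) + 2·e^(−0.7494) + 4·e^(−0.8249) + 1·e^(−1.423) = 3.000 + 2.035 + 0.9453 + 1.753 + 0.2410 = 7.974.
F = −kT ln Z = −7.94 × ln(7.974) = −7.94 × 2.076 = -16 ×10⁻²¹ J.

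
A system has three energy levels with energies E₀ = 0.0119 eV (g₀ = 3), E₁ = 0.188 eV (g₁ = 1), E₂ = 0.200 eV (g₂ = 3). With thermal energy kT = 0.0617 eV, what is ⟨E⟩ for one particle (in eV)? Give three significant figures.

Eᵢ/kT = 0.19287, 3.0470, 3.2415.
Z = Σ gᵢe^(−Eᵢ/kT) = 3·e^(−0.19287) + 1·e^(−3.0470) + 3·e^(−3.2415) = 2.4738 + 0.047501 + 0.11732 = 2.6386.
⟨E⟩ = Σ Eᵢ gᵢe^(−Eᵢ/kT) / Z = (0.0119·2.4738 + 0.188·0.047501 + 0.200·0.11732) / 2.6386 = 0.0234 eV.

0.0234 eV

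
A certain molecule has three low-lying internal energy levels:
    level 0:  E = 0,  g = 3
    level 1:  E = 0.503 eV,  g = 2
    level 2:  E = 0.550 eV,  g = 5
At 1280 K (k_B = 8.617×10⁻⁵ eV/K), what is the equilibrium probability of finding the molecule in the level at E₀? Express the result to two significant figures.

0.98

k_BT = 8.617×10⁻⁵ × 1280 K = 0.1103 eV.
Eᵢ/kT = 0, 4.560, 4.986.
Z = Σ gᵢe^(−Eᵢ/kT) = 3·e^(−0) + 2·e^(−4.560) + 5·e^(−4.986) = 3.000 + 0.02092 + 0.03416 = 3.055.
P₀ = g₀ e^(−E₀/kT) / Z = 3.000/3.055 = 0.98.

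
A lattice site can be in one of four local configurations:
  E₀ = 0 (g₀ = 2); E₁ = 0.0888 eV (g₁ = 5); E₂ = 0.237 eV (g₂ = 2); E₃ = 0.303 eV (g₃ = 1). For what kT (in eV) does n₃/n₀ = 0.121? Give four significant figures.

n₃/n₀ = (g₃/g₀) exp[−(E₃−E₀)/kT] = 0.121.
⇒ (E₃−E₀)/kT = ln((1/2)/0.121) = ln(4.13223) = 1.41882.
kT = 0.303 eV / 1.41882 = 0.2136 eV.

0.2136 eV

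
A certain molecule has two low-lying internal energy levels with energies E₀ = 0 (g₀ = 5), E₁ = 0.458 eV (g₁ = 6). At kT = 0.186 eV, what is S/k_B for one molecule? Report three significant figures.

Eᵢ/kT = 0, 2.4624.
Z = Σ gᵢe^(−Eᵢ/kT) = 5·e^(−0) + 6·e^(−2.4624) = 5.0000 + 0.51138 = 5.5114.
⟨E⟩ = Σ EᵢPᵢ = 0.042496 eV.
S/k_B = ln Z + ⟨E⟩/kT = ln(5.5114) + 0.042496/0.186 = 1.7068 + 0.22847 = 1.94.

1.94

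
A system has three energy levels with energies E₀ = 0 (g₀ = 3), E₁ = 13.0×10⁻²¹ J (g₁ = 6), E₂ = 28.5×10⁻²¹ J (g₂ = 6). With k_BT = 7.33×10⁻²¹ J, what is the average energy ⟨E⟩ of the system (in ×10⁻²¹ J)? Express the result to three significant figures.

4.04 ×10⁻²¹ J

Eᵢ/kT = 0, 1.7735, 3.8881.
Z = Σ gᵢe^(−Eᵢ/kT) = 3·e^(−0) + 6·e^(−1.7735) + 6·e^(−3.8881) = 3.0000 + 1.0184 + 0.12291 = 4.1413.
⟨E⟩ = Σ Eᵢ gᵢe^(−Eᵢ/kT) / Z = (0·3.0000 + 13.0·1.0184 + 28.5·0.12291) / 4.1413 = 4.04 ×10⁻²¹ J.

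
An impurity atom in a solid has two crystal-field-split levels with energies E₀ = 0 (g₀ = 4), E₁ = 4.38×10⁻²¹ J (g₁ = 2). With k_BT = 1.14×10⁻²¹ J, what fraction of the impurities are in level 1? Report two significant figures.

Eᵢ/kT = 0, 3.842.
Z = Σ gᵢe^(−Eᵢ/kT) = 4·e^(−0) + 2·e^(−3.842) = 4.000 + 0.04290 = 4.043.
P₁ = g₁ e^(−E₁/kT) / Z = 0.04290/4.043 = 0.011.

0.011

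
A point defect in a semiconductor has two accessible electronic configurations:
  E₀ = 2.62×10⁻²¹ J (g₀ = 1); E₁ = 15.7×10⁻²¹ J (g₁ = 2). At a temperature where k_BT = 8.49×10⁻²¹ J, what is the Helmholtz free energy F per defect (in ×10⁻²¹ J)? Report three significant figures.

-0.408 ×10⁻²¹ J

Eᵢ/kT = 0.30860, 1.8492.
Z = Σ gᵢe^(−Eᵢ/kT) = 1·e^(−0.30860) + 2·e^(−1.8492) = 0.73447 + 0.31473 = 1.0492.
F = −kT ln Z = −8.49 × ln(1.0492) = −8.49 × 0.048028 = -0.408 ×10⁻²¹ J.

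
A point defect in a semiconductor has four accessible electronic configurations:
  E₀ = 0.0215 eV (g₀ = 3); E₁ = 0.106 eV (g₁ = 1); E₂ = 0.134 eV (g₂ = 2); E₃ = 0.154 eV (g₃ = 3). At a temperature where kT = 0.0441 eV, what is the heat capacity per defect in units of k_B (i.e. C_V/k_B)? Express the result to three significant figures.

Eᵢ/kT = 0.48753, 2.4036, 3.0385, 3.4921.
Z = Σ gᵢe^(−Eᵢ/kT) = 3·e^(−0.48753) + 1·e^(−2.4036) + 2·e^(−3.0385) + 3·e^(−3.4921) = 1.8424 + 0.090392 + 0.095813 + 0.091311 = 2.1199.
⟨E⟩ = 0.035895 eV, ⟨E²⟩ = 0.0027139 eV².
C_V/k_B = (⟨E²⟩ − ⟨E⟩²)/(kT)² = (0.0027139 − 0.0012885)/0.0019448 = 0.733.

0.733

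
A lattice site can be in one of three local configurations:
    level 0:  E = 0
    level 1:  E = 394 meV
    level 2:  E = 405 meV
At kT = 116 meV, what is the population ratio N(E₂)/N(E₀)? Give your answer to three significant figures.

0.0305

n₂/n₀ = exp[−(E₂−E₀)/kT] = exp(−(405 meV)/(116 meV)) = exp(-3.4914) = 0.0305.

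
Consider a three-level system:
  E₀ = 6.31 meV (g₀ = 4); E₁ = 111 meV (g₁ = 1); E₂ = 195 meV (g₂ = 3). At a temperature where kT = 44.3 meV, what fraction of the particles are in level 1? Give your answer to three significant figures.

0.0228

Eᵢ/kT = 0.14244, 2.5056, 4.4018.
Z = Σ gᵢe^(−Eᵢ/kT) = 4·e^(−0.14244) + 1·e^(−2.5056) + 3·e^(−4.4018) = 3.4690 + 0.081627 + 0.036766 = 3.5874.
P₁ = g₁ e^(−E₁/kT) / Z = 0.081627/3.5874 = 0.0228.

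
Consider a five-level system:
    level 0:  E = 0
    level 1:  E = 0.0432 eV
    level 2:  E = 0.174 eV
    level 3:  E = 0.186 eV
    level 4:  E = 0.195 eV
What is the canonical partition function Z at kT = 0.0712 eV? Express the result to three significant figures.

Z = 1.77

Eᵢ/kT = 0, 0.60674, 2.4438, 2.6124, 2.7388.
Z = Σ e^(−Eᵢ/kT) = e^(−0) + e^(−0.60674) + e^(−2.4438) + e^(−2.6124) + e^(−2.7388) = 1.0000 + 0.54513 + 0.086830 + 0.073358 + 0.064648 = 1.7700.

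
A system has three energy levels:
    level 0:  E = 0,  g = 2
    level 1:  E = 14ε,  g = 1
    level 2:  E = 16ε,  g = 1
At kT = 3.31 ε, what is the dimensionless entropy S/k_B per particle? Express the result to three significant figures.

Eᵢ/kT = 0, 4.2296, 4.8338.
Z = Σ gᵢe^(−Eᵢ/kT) = 2·e^(−0) + 1·e^(−4.2296) + 1·e^(−4.8338) = 2.0000 + 0.014558 + 0.0079562 = 2.0225.
⟨E⟩ = Σ EᵢPᵢ = 0.16371 ε.
S/k_B = ln Z + ⟨E⟩/kT = ln(2.0225) + 0.16371/3.31 = 0.70433 + 0.049459 = 0.754.

0.754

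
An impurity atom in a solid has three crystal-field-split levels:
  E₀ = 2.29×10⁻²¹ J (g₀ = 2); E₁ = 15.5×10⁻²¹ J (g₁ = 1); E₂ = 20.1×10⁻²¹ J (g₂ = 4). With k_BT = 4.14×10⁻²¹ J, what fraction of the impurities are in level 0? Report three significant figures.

Eᵢ/kT = 0.55314, 3.7440, 4.8551.
Z = Σ gᵢe^(−Eᵢ/kT) = 2·e^(−0.55314) + 1·e^(−3.7440) + 4·e^(−4.8551) = 1.1503 + 0.023659 + 0.031154 = 1.2051.
P₀ = g₀ e^(−E₀/kT) / Z = 1.1503/1.2051 = 0.955.

0.955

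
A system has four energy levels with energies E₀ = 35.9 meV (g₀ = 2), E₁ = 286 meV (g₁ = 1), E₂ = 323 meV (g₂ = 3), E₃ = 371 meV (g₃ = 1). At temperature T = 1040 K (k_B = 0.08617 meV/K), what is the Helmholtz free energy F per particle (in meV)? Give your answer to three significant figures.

k_BT = 0.08617 × 1040 K = 89.617 meV.
Eᵢ/kT = 0.40059, 3.1914, 3.6042, 4.1398.
Z = Σ gᵢe^(−Eᵢ/kT) = 2·e^(−0.40059) + 1·e^(−3.1914) + 3·e^(−3.6042) + 1·e^(−4.1398) = 1.3398 + 0.041114 + 0.081628 + 0.015926 = 1.4785.
F = −kT ln Z = −89.617 × ln(1.4785) = −89.617 × 0.39103 = -35.0 meV.

-35.0 meV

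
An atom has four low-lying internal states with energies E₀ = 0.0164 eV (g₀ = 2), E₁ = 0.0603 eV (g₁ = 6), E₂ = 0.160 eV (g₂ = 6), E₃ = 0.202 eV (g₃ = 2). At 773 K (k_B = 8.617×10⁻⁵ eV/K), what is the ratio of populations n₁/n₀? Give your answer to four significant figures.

k_BT = 8.617×10⁻⁵ × 773 K = 0.0666094 eV.
n₁/n₀ = (g₁/g₀) exp[−(E₁−E₀)/kT] = (6/2) × exp(−(0.0439 eV)/(0.0666094 eV)) = (6/2) × exp(-0.659066) = 1.552.

1.552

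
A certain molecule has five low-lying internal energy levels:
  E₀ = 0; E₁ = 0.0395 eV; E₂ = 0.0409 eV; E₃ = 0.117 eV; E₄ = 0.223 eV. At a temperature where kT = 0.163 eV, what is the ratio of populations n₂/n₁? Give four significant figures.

n₂/n₁ = exp[−(E₂−E₁)/kT] = exp(−(0.0014 eV)/(0.163 eV)) = exp(-0.00858896) = 0.9914.

0.9914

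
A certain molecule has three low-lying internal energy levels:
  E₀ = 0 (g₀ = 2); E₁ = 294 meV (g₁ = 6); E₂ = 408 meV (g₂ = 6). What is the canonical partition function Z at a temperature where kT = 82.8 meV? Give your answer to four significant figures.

Eᵢ/kT = 0, 3.55072, 4.92754.
Z = Σ gᵢe^(−Eᵢ/kT) = 2·e^(−0) + 6·e^(−3.55072) + 6·e^(−4.92754) = 2.00000 + 0.172224 + 0.0434658 = 2.21569.

Z = 2.216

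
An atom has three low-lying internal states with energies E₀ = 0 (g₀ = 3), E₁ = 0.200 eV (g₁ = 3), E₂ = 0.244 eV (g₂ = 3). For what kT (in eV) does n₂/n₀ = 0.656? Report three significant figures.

n₂/n₀ = (g₂/g₀) exp[−(E₂−E₀)/kT] = 0.656.
⇒ (E₂−E₀)/kT = ln((3/3)/0.656) = ln(1.5244) = 0.42160.
kT = 0.244 eV / 0.42160 = 0.579 eV.

0.579 eV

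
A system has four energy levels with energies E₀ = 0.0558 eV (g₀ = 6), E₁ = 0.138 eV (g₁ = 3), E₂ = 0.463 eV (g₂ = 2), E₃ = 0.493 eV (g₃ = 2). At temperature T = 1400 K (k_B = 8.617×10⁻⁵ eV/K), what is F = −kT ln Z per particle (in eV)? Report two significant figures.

k_BT = 8.617×10⁻⁵ × 1400 K = 0.1206 eV.
Eᵢ/kT = 0.4627, 1.144, 3.839, 4.088.
Z = Σ gᵢe^(−Eᵢ/kT) = 6·e^(−0.4627) + 3·e^(−1.144) + 2·e^(−3.839) + 2·e^(−4.088) = 3.777 + 0.9556 + 0.04303 + 0.03355 = 4.809.
F = −kT ln Z = −0.1206 × ln(4.809) = −0.1206 × 1.570 = -0.19 eV.

-0.19 eV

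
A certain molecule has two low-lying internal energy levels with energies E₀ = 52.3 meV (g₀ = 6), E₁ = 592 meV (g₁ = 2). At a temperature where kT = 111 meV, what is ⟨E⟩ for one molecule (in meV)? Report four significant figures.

53.69 meV

Eᵢ/kT = 0.471171, 5.33333.
Z = Σ gᵢe^(−Eᵢ/kT) = 6·e^(−0.471171) + 2·e^(−5.33333) = 3.74562 + 0.00965593 = 3.75528.
⟨E⟩ = Σ Eᵢ gᵢe^(−Eᵢ/kT) / Z = (52.3·3.74562 + 592·0.00965593) / 3.75528 = 53.69 meV.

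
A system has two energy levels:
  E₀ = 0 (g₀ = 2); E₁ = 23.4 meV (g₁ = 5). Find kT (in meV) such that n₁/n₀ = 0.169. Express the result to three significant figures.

8.69 meV

n₁/n₀ = (g₁/g₀) exp[−(E₁−E₀)/kT] = 0.169.
⇒ (E₁−E₀)/kT = ln((5/2)/0.169) = ln(14.793) = 2.6942.
kT = 23.4 meV / 2.6942 = 8.69 meV.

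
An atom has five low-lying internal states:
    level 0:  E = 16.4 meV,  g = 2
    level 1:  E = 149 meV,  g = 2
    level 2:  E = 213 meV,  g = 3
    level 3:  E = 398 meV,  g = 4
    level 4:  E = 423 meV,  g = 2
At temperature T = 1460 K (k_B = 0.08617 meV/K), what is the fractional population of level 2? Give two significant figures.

0.17

k_BT = 0.08617 × 1460 K = 125.8 meV.
Eᵢ/kT = 0.1304, 1.184, 1.693, 3.164, 3.362.
Z = Σ gᵢe^(−Eᵢ/kT) = 2·e^(−0.1304) + 2·e^(−1.184) + 3·e^(−1.693) + 4·e^(−3.164) + 2·e^(−3.362) = 1.755 + 0.6121 + 0.5519 + 0.1690 + 0.06933 = 3.157.
P₂ = g₂ e^(−E₂/kT) / Z = 0.5519/3.157 = 0.17.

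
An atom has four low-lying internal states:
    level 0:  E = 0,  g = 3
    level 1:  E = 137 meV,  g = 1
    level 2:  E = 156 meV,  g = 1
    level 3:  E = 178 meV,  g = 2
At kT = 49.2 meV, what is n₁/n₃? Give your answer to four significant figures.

1.150

n₁/n₃ = (g₁/g₃) exp[−(E₁−E₃)/kT] = (1/2) × exp(−(-41 meV)/(49.2 meV)) = (1/2) × exp(0.833333) = 1.150.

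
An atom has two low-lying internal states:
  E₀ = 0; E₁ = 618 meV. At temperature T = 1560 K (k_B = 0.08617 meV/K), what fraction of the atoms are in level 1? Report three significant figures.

k_BT = 0.08617 × 1560 K = 134.43 meV.
Eᵢ/kT = 0, 4.5972.
Z = Σ e^(−Eᵢ/kT) = e^(−0) + e^(−4.5972) = 1.0000 + 0.010080 = 1.0101.
P₁ = e^(−E₁/kT) / Z = 0.010080/1.0101 = 0.00998.

0.00998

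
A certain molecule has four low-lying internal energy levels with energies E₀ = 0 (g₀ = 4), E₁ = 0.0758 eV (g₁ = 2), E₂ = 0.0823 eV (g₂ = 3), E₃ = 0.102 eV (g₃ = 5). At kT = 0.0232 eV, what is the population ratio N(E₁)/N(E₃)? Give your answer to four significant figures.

n₁/n₃ = (g₁/g₃) exp[−(E₁−E₃)/kT] = (2/5) × exp(−(-0.0262 eV)/(0.0232 eV)) = (2/5) × exp(1.12931) = 1.237.

1.237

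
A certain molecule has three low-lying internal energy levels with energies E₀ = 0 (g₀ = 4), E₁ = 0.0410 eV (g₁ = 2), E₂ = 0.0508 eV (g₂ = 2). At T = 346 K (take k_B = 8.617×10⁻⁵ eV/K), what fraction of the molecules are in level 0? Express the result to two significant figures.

k_BT = 8.617×10⁻⁵ × 346 K = 0.02981 eV.
Eᵢ/kT = 0, 1.375, 1.704.
Z = Σ gᵢe^(−Eᵢ/kT) = 4·e^(−0) + 2·e^(−1.375) + 2·e^(−1.704) = 4.000 + 0.5057 + 0.3639 = 4.870.
P₀ = g₀ e^(−E₀/kT) / Z = 4.000/4.870 = 0.82.

0.82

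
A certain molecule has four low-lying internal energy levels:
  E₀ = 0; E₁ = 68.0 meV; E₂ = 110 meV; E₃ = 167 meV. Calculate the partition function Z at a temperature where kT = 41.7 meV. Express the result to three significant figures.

Eᵢ/kT = 0, 1.6307, 2.6379, 4.0048.
Z = Σ e^(−Eᵢ/kT) = e^(−0) + e^(−1.6307) + e^(−2.6379) + e^(−4.0048) = 1.0000 + 0.19579 + 0.071511 + 0.018228 = 1.2855.

Z = 1.29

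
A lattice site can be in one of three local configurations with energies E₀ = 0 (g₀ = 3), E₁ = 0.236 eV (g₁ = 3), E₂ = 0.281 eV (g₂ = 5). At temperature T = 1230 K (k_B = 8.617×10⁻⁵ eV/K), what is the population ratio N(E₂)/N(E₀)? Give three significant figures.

k_BT = 8.617×10⁻⁵ × 1230 K = 0.10599 eV.
n₂/n₀ = (g₂/g₀) exp[−(E₂−E₀)/kT] = (5/3) × exp(−(0.281 eV)/(0.10599 eV)) = (5/3) × exp(-2.6512) = 0.118.

0.118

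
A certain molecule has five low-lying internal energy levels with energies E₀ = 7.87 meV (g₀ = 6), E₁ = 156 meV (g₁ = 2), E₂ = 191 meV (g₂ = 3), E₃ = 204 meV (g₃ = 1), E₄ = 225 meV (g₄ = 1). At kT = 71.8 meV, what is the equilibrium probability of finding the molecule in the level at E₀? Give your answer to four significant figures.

0.9088

Eᵢ/kT = 0.109610, 2.17270, 2.66017, 2.84123, 3.13370.
Z = Σ gᵢe^(−Eᵢ/kT) = 6·e^(−0.109610) + 2·e^(−2.17270) + 3·e^(−2.66017) + 1·e^(−2.84123) + 1·e^(−3.13370) = 5.37710 + 0.227740 + 0.209809 + 0.0583538 + 0.0435563 = 5.91656.
P₀ = g₀ e^(−E₀/kT) / Z = 5.37710/5.91656 = 0.9088.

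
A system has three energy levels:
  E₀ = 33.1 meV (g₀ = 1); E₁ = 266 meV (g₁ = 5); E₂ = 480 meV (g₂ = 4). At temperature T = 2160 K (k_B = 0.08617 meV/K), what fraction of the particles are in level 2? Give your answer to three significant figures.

0.130

k_BT = 0.08617 × 2160 K = 186.13 meV.
Eᵢ/kT = 0.17783, 1.4291, 2.5788.
Z = Σ gᵢe^(−Eᵢ/kT) = 1·e^(−0.17783) + 5·e^(−1.4291) + 4·e^(−2.5788) = 0.83708 + 1.1976 + 0.30346 = 2.3381.
P₂ = g₂ e^(−E₂/kT) / Z = 0.30346/2.3381 = 0.130.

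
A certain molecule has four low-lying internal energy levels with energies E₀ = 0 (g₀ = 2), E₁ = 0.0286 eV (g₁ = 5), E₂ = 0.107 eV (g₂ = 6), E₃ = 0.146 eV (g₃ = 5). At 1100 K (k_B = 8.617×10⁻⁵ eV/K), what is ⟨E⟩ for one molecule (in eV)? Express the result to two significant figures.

0.054 eV

k_BT = 8.617×10⁻⁵ × 1100 K = 0.09479 eV.
Eᵢ/kT = 0, 0.3017, 1.129, 1.540.
Z = Σ gᵢe^(−Eᵢ/kT) = 2·e^(−0) + 5·e^(−0.3017) + 6·e^(−1.129) + 5·e^(−1.540) = 2.000 + 3.698 + 1.940 + 1.072 = 8.710.
⟨E⟩ = Σ Eᵢ gᵢe^(−Eᵢ/kT) / Z = (0·2.000 + 0.0286·3.698 + 0.107·1.940 + 0.146·1.072) / 8.710 = 0.054 eV.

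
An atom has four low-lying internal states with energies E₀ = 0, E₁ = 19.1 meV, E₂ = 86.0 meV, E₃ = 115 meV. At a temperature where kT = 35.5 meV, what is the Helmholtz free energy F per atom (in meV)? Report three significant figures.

-19.1 meV

Eᵢ/kT = 0, 0.53803, 2.4225, 3.2394.
Z = Σ e^(−Eᵢ/kT) = e^(−0) + e^(−0.53803) + e^(−2.4225) + e^(−3.2394) = 1.0000 + 0.58390 + 0.088700 + 0.039187 = 1.7118.
F = −kT ln Z = −35.5 × ln(1.7118) = −35.5 × 0.53755 = -19.1 meV.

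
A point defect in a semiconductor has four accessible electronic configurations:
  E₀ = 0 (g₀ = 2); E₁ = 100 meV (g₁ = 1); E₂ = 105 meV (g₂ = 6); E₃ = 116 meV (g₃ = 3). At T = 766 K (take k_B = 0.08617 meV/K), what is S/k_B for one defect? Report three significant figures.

k_BT = 0.08617 × 766 K = 66.006 meV.
Eᵢ/kT = 0, 1.5150, 1.5908, 1.7574.
Z = Σ gᵢe^(−Eᵢ/kT) = 2·e^(−0) + 1·e^(−1.5150) + 6·e^(−1.5908) + 3·e^(−1.7574) = 2.0000 + 0.21981 + 1.2226 + 0.51748 = 3.9599.
⟨E⟩ = Σ EᵢPᵢ = 53.128 meV.
S/k_B = ln Z + ⟨E⟩/kT = ln(3.9599) + 53.128/66.006 = 1.3762 + 0.80490 = 2.18.

2.18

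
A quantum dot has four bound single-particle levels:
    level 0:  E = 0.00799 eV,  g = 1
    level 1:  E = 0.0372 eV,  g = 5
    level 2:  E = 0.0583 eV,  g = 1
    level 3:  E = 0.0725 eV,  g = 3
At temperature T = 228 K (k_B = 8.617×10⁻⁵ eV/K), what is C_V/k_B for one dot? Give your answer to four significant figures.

0.8794

k_BT = 8.617×10⁻⁵ × 228 K = 0.0196468 eV.
Eᵢ/kT = 0.406682, 1.89344, 2.96740, 3.69017.
Z = Σ gᵢe^(−Eᵢ/kT) = 1·e^(−0.406682) + 5·e^(−1.89344) + 1·e^(−2.96740) + 3·e^(−3.69017) = 0.665856 + 0.752765 + 0.0514369 + 0.0749033 = 1.54496.
⟨E⟩ = 0.0270248 eV, ⟨E²⟩ = 0.00106977 eV².
C_V/k_B = (⟨E²⟩ − ⟨E⟩²)/(kT)² = (0.00106977 − 0.000730340)/0.000385997 = 0.8794.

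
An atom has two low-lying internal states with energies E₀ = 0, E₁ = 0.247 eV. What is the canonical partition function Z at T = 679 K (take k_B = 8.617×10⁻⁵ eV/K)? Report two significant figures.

Z = 1.0

k_BT = 8.617×10⁻⁵ × 679 K = 0.05851 eV.
Eᵢ/kT = 0, 4.222.
Z = Σ e^(−Eᵢ/kT) = e^(−0) + e^(−4.222) = 1.000 + 0.01467 = 1.015.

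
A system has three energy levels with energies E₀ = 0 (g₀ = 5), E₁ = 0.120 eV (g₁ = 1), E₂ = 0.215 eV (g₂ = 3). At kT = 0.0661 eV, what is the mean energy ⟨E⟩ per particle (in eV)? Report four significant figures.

0.008425 eV

Eᵢ/kT = 0, 1.81543, 3.25265.
Z = Σ gᵢe^(−Eᵢ/kT) = 5·e^(−0) + 1·e^(−1.81543) + 3·e^(−3.25265) = 5.00000 + 0.162768 + 0.116015 = 5.27878.
⟨E⟩ = Σ Eᵢ gᵢe^(−Eᵢ/kT) / Z = (0·5.00000 + 0.120·0.162768 + 0.215·0.116015) / 5.27878 = 0.008425 eV.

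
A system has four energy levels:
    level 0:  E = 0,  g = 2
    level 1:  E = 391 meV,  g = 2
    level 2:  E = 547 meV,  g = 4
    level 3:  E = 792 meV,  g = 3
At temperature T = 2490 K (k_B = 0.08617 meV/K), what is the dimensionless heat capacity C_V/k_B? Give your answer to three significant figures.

1.15

k_BT = 0.08617 × 2490 K = 214.56 meV.
Eᵢ/kT = 0, 1.8223, 2.5494, 3.6913.
Z = Σ gᵢe^(−Eᵢ/kT) = 2·e^(−0) + 2·e^(−1.8223) + 4·e^(−2.5494) + 3·e^(−3.6913) = 2.0000 + 0.32331 + 0.31251 + 0.074819 = 2.7106.
⟨E⟩ = 131.56 meV, ⟨E²⟩ = 70045 meV².
C_V/k_B = (⟨E²⟩ − ⟨E⟩²)/(kT)² = (70045 − 17308)/46036 = 1.15.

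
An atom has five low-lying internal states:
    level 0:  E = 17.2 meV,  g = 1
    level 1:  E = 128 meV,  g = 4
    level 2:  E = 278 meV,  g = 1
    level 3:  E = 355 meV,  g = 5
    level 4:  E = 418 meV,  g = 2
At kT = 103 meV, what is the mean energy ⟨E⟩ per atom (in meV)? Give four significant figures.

Eᵢ/kT = 0.166990, 1.24272, 2.69903, 3.44660, 4.05825.
Z = Σ gᵢe^(−Eᵢ/kT) = 1·e^(−0.166990) + 4·e^(−1.24272) + 1·e^(−2.69903) + 5·e^(−3.44660) + 2·e^(−4.05825) = 0.846208 + 1.15439 + 0.0672707 + 0.159269 + 0.0345585 = 2.26170.
⟨E⟩ = Σ Eᵢ gᵢe^(−Eᵢ/kT) / Z = (17.2·0.846208 + 128·1.15439 + 278·0.0672707 + 355·0.159269 + 418·0.0345585) / 2.26170 = 111.4 meV.

111.4 meV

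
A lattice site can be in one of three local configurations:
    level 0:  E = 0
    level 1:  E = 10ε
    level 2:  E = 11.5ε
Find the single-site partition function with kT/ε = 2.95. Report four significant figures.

Z = 1.054

Eᵢ/kT = 0, 3.38983, 3.89831.
Z = Σ e^(−Eᵢ/kT) = e^(−0) + e^(−3.38983) + e^(−3.89831) = 1.00000 + 0.0337144 + 0.0202761 = 1.05399.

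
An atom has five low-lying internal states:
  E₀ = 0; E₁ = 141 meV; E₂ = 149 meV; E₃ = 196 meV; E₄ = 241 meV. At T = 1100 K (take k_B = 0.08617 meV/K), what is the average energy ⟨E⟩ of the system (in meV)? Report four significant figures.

k_BT = 0.08617 × 1100 K = 94.7870 meV.
Eᵢ/kT = 0, 1.48755, 1.57195, 2.06779, 2.54254.
Z = Σ e^(−Eᵢ/kT) = e^(−0) + e^(−1.48755) + e^(−1.57195) + e^(−2.06779) + e^(−2.54254) = 1.00000 + 0.225925 + 0.207640 + 0.126465 + 0.0786663 = 1.63870.
⟨E⟩ = Σ Eᵢ e^(−Eᵢ/kT) / Z = (0·1.00000 + 141·0.225925 + 149·0.207640 + 196·0.126465 + 241·0.0786663) / 1.63870 = 65.01 meV.

65.01 meV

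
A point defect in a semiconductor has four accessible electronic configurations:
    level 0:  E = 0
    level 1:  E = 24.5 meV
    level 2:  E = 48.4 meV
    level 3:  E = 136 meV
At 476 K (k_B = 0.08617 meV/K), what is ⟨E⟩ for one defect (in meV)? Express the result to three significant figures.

k_BT = 0.08617 × 476 K = 41.017 meV.
Eᵢ/kT = 0, 0.59731, 1.1800, 3.3157.
Z = Σ e^(−Eᵢ/kT) = e^(−0) + e^(−0.59731) + e^(−1.1800) + e^(−3.3157) = 1.0000 + 0.55029 + 0.30728 + 0.036309 = 1.8939.
⟨E⟩ = Σ Eᵢ e^(−Eᵢ/kT) / Z = (0·1.0000 + 24.5·0.55029 + 48.4·0.30728 + 136·0.036309) / 1.8939 = 17.6 meV.

17.6 meV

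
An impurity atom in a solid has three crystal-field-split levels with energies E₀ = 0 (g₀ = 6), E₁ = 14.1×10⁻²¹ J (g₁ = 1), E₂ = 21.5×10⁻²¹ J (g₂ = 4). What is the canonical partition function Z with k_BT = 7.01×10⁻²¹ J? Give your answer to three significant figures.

Z = 6.32

Eᵢ/kT = 0, 2.0114, 3.0670.
Z = Σ gᵢe^(−Eᵢ/kT) = 6·e^(−0) + 1·e^(−2.0114) + 4·e^(−3.0670) = 6.0000 + 0.13380 + 0.18624 = 6.3200.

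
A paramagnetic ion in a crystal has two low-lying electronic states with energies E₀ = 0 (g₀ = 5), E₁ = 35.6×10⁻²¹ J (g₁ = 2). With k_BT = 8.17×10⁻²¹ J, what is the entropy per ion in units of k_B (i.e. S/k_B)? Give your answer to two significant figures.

1.6

Eᵢ/kT = 0, 4.357.
Z = Σ gᵢe^(−Eᵢ/kT) = 5·e^(−0) + 2·e^(−4.357) = 5.000 + 0.02563 = 5.026.
⟨E⟩ = Σ EᵢPᵢ = 0.1815 ×10⁻²¹ J.
S/k_B = ln Z + ⟨E⟩/kT = ln(5.026) + 0.1815/8.17 = 1.615 + 0.02222 = 1.6.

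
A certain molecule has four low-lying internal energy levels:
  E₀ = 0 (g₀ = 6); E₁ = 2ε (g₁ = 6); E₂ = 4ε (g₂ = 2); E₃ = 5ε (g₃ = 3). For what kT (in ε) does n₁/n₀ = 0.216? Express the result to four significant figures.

1.305 ε

n₁/n₀ = (g₁/g₀) exp[−(E₁−E₀)/kT] = 0.216.
⇒ (E₁−E₀)/kT = ln((6/6)/0.216) = ln(4.62963) = 1.53248.
kT = 2ε / 1.53248 = 1.305 ε.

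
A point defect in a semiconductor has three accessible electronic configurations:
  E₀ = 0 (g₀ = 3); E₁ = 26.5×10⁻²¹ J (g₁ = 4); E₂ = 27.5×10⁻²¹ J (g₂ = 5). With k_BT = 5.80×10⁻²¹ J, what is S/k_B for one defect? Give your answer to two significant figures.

Eᵢ/kT = 0, 4.569, 4.741.
Z = Σ gᵢe^(−Eᵢ/kT) = 3·e^(−0) + 4·e^(−4.569) + 5·e^(−4.741) = 3.000 + 0.04147 + 0.04365 = 3.085.
⟨E⟩ = Σ EᵢPᵢ = 0.7453 ×10⁻²¹ J.
S/k_B = ln Z + ⟨E⟩/kT = ln(3.085) + 0.7453/5.80 = 1.127 + 0.1285 = 1.3.

1.3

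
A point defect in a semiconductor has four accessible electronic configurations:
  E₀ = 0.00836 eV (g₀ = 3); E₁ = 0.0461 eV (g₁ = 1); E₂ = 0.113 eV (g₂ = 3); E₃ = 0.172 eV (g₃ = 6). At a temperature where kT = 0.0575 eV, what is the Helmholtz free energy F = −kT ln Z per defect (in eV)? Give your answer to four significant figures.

-0.07622 eV

Eᵢ/kT = 0.145391, 0.801739, 1.96522, 2.99130.
Z = Σ gᵢe^(−Eᵢ/kT) = 3·e^(−0.145391) + 1·e^(−0.801739) + 3·e^(−1.96522) + 6·e^(−2.99130) = 2.59405 + 0.448548 + 0.420375 + 0.301333 = 3.76431.
F = −kT ln Z = −0.0575 × ln(3.76431) = −0.0575 × 1.32556 = -0.07622 eV.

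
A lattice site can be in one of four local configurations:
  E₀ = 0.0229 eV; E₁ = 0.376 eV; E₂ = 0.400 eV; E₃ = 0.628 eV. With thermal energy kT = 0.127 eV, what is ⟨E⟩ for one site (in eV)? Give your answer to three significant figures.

Eᵢ/kT = 0.18031, 2.9606, 3.1496, 4.9449.
Z = Σ e^(−Eᵢ/kT) = e^(−0.18031) + e^(−2.9606) + e^(−3.1496) + e^(−4.9449) = 0.83501 + 0.051788 + 0.042869 + 0.0071196 = 0.93679.
⟨E⟩ = Σ Eᵢ e^(−Eᵢ/kT) / Z = (0.0229·0.83501 + 0.376·0.051788 + 0.400·0.042869 + 0.628·0.0071196) / 0.93679 = 0.0643 eV.

0.0643 eV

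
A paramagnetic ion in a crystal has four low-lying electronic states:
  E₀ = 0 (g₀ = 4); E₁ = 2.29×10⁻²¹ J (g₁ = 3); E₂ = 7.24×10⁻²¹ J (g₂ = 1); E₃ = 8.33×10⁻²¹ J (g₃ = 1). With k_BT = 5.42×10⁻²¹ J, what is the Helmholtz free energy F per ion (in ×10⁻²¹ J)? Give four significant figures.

-10.10 ×10⁻²¹ J

Eᵢ/kT = 0, 0.422509, 1.33579, 1.53690.
Z = Σ gᵢe^(−Eᵢ/kT) = 4·e^(−0) + 3·e^(−0.422509) + 1·e^(−1.33579) + 1·e^(−1.53690) = 4.00000 + 1.96620 + 0.262950 + 0.215047 = 6.44420.
F = −kT ln Z = −5.42 × ln(6.44420) = −5.42 × 1.86318 = -10.10 ×10⁻²¹ J.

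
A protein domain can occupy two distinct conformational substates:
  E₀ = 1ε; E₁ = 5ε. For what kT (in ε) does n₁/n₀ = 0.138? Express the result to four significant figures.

n₁/n₀ = exp[−(E₁−E₀)/kT] = 0.138.
⇒ (E₁−E₀)/kT = ln(1/0.138) = ln(7.24638) = 1.98050.
kT = 4ε / 1.98050 = 2.020 ε.

2.020 ε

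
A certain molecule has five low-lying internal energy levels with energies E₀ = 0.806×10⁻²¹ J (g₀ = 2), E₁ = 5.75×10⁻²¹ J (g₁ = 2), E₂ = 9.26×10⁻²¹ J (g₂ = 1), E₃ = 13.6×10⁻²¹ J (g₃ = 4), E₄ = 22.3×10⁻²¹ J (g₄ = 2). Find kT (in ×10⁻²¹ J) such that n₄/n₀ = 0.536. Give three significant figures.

34.5 ×10⁻²¹ J

n₄/n₀ = (g₄/g₀) exp[−(E₄−E₀)/kT] = 0.536.
⇒ (E₄−E₀)/kT = ln((2/2)/0.536) = ln(1.8657) = 0.62364.
kT = 21.494 ×10⁻²¹ J / 0.62364 = 34.5 ×10⁻²¹ J.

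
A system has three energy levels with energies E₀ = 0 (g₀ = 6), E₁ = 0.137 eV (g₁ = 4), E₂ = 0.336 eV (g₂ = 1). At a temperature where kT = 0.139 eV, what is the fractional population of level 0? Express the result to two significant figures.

Eᵢ/kT = 0, 0.9856, 2.417.
Z = Σ gᵢe^(−Eᵢ/kT) = 6·e^(−0) + 4·e^(−0.9856) + 1·e^(−2.417) = 6.000 + 1.493 + 0.08919 = 7.582.
P₀ = g₀ e^(−E₀/kT) / Z = 6.000/7.582 = 0.79.

0.79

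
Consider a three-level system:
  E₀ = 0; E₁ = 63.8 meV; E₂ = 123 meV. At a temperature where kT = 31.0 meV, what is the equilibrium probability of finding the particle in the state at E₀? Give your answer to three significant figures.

0.872

Eᵢ/kT = 0, 2.0581, 3.9677.
Z = Σ e^(−Eᵢ/kT) = e^(−0) + e^(−2.0581) + e^(−3.9677) = 1.0000 + 0.12770 + 0.018917 = 1.1466.
P₀ = e^(−E₀/kT) / Z = 1.0000/1.1466 = 0.872.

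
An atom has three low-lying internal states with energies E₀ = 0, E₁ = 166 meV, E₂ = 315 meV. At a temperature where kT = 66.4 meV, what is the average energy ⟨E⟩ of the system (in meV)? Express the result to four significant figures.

Eᵢ/kT = 0, 2.50000, 4.74398.
Z = Σ e^(−Eᵢ/kT) = e^(−0) + e^(−2.50000) + e^(−4.74398) = 1.00000 + 0.0820850 + 0.00870394 = 1.09079.
⟨E⟩ = Σ Eᵢ e^(−Eᵢ/kT) / Z = (0·1.00000 + 166·0.0820850 + 315·0.00870394) / 1.09079 = 15.01 meV.

15.01 meV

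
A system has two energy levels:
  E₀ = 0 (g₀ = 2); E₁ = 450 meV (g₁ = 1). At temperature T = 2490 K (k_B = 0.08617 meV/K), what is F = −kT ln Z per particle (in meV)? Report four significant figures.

-161.5 meV

k_BT = 0.08617 × 2490 K = 214.563 meV.
Eᵢ/kT = 0, 2.09729.
Z = Σ gᵢe^(−Eᵢ/kT) = 2·e^(−0) + 1·e^(−2.09729) = 2.00000 + 0.122789 = 2.12279.
F = −kT ln Z = −214.563 × ln(2.12279) = −214.563 × 0.752731 = -161.5 meV.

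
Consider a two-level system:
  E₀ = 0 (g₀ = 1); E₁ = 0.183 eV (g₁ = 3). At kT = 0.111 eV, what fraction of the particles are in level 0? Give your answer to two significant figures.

0.63

Eᵢ/kT = 0, 1.649.
Z = Σ gᵢe^(−Eᵢ/kT) = 1·e^(−0) + 3·e^(−1.649) = 1.000 + 0.5767 = 1.577.
P₀ = g₀ e^(−E₀/kT) / Z = 1.000/1.577 = 0.63.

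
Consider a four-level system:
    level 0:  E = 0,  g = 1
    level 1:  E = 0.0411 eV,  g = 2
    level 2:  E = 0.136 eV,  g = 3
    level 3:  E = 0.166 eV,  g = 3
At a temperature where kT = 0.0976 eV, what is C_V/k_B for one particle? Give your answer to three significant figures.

0.416

Eᵢ/kT = 0, 0.42111, 1.3934, 1.7008.
Z = Σ gᵢe^(−Eᵢ/kT) = 1·e^(−0) + 2·e^(−0.42111) + 3·e^(−1.3934) + 3·e^(−1.7008) = 1.0000 + 1.3126 + 0.74469 + 0.54761 = 3.6049.
⟨E⟩ = 0.068276 eV, ⟨E²⟩ = 0.0086219 eV².
C_V/k_B = (⟨E²⟩ − ⟨E⟩²)/(kT)² = (0.0086219 − 0.0046616)/0.0095258 = 0.416.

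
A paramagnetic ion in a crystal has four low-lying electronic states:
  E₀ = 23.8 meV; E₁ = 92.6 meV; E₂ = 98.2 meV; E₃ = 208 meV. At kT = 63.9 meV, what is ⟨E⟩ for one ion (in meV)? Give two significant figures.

57 meV

Eᵢ/kT = 0.3725, 1.449, 1.537, 3.255.
Z = Σ e^(−Eᵢ/kT) = e^(−0.3725) + e^(−1.449) + e^(−1.537) + e^(−3.255) = 0.6890 + 0.2348 + 0.2150 + 0.03858 = 1.177.
⟨E⟩ = Σ Eᵢ e^(−Eᵢ/kT) / Z = (23.8·0.6890 + 92.6·0.2348 + 98.2·0.2150 + 208·0.03858) / 1.177 = 57 meV.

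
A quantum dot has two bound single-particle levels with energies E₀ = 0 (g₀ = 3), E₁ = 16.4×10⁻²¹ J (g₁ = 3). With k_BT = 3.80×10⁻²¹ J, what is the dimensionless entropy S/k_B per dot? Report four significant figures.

1.169

Eᵢ/kT = 0, 4.31579.
Z = Σ gᵢe^(−Eᵢ/kT) = 3·e^(−0) + 3·e^(−4.31579) = 3.00000 + 0.0400680 = 3.04007.
⟨E⟩ = Σ EᵢPᵢ = 0.216151 ×10⁻²¹ J.
S/k_B = ln Z + ⟨E⟩/kT = ln(3.04007) + 0.216151/3.80 = 1.11188 + 0.0568818 = 1.169.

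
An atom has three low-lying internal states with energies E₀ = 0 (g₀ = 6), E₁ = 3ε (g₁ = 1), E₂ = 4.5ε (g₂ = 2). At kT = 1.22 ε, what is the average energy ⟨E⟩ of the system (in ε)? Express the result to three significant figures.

Eᵢ/kT = 0, 2.4590, 3.6885.
Z = Σ gᵢe^(−Eᵢ/kT) = 6·e^(−0) + 1·e^(−2.4590) + 2·e^(−3.6885) = 6.0000 + 0.085520 + 0.050019 = 6.1355.
⟨E⟩ = Σ Eᵢ gᵢe^(−Eᵢ/kT) / Z = (0·6.0000 + 3·0.085520 + 4.5·0.050019) / 6.1355 = 0.0785 ε.

0.0785 ε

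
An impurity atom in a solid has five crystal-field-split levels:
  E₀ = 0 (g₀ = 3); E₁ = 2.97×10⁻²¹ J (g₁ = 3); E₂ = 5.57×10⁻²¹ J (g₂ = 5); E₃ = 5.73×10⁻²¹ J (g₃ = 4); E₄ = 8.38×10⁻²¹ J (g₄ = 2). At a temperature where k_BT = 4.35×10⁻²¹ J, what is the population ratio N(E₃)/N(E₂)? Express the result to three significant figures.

n₃/n₂ = (g₃/g₂) exp[−(E₃−E₂)/kT] = (4/5) × exp(−(0.16 ×10⁻²¹ J)/(4.35 ×10⁻²¹ J)) = (4/5) × exp(-0.036782) = 0.771.

0.771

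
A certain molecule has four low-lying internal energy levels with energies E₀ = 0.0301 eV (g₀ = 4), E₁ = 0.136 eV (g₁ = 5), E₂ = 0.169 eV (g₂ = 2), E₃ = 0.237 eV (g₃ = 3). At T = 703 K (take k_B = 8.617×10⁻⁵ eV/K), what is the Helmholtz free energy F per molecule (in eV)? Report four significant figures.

k_BT = 8.617×10⁻⁵ × 703 K = 0.0605775 eV.
Eᵢ/kT = 0.496884, 2.24506, 2.78981, 3.91234.
Z = Σ gᵢe^(−Eᵢ/kT) = 4·e^(−0.496884) + 5·e^(−2.24506) + 2·e^(−2.78981) + 3·e^(−3.91234) = 2.43369 + 0.529606 + 0.122866 + 0.0599810 = 3.14614.
F = −kT ln Z = −0.0605775 × ln(3.14614) = −0.0605775 × 1.14618 = -0.06943 eV.

-0.06943 eV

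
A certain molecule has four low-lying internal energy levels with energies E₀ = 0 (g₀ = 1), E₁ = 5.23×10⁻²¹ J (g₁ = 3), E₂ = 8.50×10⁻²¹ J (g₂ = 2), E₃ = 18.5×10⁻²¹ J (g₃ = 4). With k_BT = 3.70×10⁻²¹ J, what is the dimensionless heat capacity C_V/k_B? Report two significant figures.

Eᵢ/kT = 0, 1.414, 2.297, 5.000.
Z = Σ gᵢe^(−Eᵢ/kT) = 1·e^(−0) + 3·e^(−1.414) + 2·e^(−2.297) + 4·e^(−5.000) = 1.000 + 0.7295 + 0.2011 + 0.02695 = 1.958.
⟨E⟩ = 3.076, ⟨E²⟩ = 22.32.
C_V/k_B = (⟨E²⟩ − ⟨E⟩²)/(kT)² = (22.32 − 9.462)/13.69 = 0.94.

0.94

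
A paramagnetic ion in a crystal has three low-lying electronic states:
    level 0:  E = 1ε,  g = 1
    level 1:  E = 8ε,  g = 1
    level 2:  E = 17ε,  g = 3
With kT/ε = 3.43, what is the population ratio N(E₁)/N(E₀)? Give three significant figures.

0.130

n₁/n₀ = (g₁/g₀) exp[−(E₁−E₀)/kT] = (1/1) × exp(−(7ε)/(3.43ε)) = (1/1) × exp(-2.0408) = 0.130.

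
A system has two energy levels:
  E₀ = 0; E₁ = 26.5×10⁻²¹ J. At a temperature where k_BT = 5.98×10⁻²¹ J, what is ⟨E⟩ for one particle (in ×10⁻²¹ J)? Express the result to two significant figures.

Eᵢ/kT = 0, 4.431.
Z = Σ e^(−Eᵢ/kT) = e^(−0) + e^(−4.431) = 1.000 + 0.01190 = 1.012.
⟨E⟩ = Σ Eᵢ e^(−Eᵢ/kT) / Z = (0·1.000 + 26.5·0.01190) / 1.012 = 0.31 ×10⁻²¹ J.

0.31 ×10⁻²¹ J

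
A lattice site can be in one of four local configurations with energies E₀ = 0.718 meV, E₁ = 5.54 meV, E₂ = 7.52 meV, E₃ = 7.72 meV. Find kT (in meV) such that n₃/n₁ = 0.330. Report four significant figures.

n₃/n₁ = exp[−(E₃−E₁)/kT] = 0.330.
⇒ (E₃−E₁)/kT = ln(1/0.330) = ln(3.03030) = 1.10866.
kT = 2.18 meV / 1.10866 = 1.966 meV.

1.966 meV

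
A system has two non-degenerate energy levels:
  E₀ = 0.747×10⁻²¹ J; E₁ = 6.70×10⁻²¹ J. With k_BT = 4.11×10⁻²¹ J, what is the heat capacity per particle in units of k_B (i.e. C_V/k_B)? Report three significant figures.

Eᵢ/kT = 0.18175, 1.6302.
Z = Σ e^(−Eᵢ/kT) = e^(−0.18175) + e^(−1.6302) = 0.83381 + 0.19589 = 1.0297.
⟨E⟩ = 1.8795, ⟨E²⟩ = 8.9917.
C_V/k_B = (⟨E²⟩ − ⟨E⟩²)/(kT)² = (8.9917 − 3.5325)/16.892 = 0.323.

0.323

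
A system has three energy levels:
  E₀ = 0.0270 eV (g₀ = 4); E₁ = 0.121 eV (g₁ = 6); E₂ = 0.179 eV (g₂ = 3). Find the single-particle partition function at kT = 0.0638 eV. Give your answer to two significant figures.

Eᵢ/kT = 0.4232, 1.897, 2.806.
Z = Σ gᵢe^(−Eᵢ/kT) = 4·e^(−0.4232) + 6·e^(−1.897) + 3·e^(−2.806) = 2.620 + 0.9001 + 0.1813 = 3.701.

Z = 3.7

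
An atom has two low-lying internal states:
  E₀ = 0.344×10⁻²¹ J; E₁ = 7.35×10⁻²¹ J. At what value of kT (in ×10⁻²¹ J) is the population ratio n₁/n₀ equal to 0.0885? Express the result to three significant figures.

n₁/n₀ = exp[−(E₁−E₀)/kT] = 0.0885.
⇒ (E₁−E₀)/kT = ln(1/0.0885) = ln(11.299) = 2.4247.
kT = 7.006 ×10⁻²¹ J / 2.4247 = 2.89 ×10⁻²¹ J.

2.89 ×10⁻²¹ J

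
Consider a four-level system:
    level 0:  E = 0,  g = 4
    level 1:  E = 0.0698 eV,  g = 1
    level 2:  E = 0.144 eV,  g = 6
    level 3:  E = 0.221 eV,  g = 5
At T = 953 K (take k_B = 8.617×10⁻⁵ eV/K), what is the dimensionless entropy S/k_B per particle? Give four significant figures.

2.292

k_BT = 8.617×10⁻⁵ × 953 K = 0.0821200 eV.
Eᵢ/kT = 0, 0.849976, 1.75353, 2.69118.
Z = Σ gᵢe^(−Eᵢ/kT) = 4·e^(−0) + 1·e^(−0.849976) + 6·e^(−1.75353) + 5·e^(−2.69118) = 4.00000 + 0.427425 + 1.03897 + 0.339004 = 5.80540.
⟨E⟩ = Σ EᵢPᵢ = 0.0438154 eV.
S/k_B = ln Z + ⟨E⟩/kT = ln(5.80540) + 0.0438154/0.0821200 = 1.75879 + 0.533553 = 2.292.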